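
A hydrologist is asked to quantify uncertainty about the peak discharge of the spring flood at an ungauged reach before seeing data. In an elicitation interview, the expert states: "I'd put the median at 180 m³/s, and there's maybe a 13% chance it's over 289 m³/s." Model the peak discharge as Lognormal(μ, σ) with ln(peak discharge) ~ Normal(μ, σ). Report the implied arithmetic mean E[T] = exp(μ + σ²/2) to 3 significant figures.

E[T] ≈ 197 m³/s

If T ~ Lognormal(μ,σ) then ln T ~ Normal(μ,σ), so the p-quantile of ln T is μ + z_p·σ.
ln(180) = 5.193 and ln(289) = 5.666; z_{0.5} = 0, z_{0.87} = 1.126.
σ = (5.666 − 5.193)/(1.126 − (0)) = 0.420.
μ = 5.193 − (0)·0.420 = 5.193.
E[T] = exp(μ + σ²/2) = exp(5.193 + 0.0883) = 197 m³/s.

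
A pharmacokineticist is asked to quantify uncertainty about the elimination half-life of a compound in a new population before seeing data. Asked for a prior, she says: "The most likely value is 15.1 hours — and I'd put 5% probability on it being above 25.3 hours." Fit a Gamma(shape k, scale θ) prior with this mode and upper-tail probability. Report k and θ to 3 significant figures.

k ≈ 11.5, θ ≈ 1.44

Gamma(k,θ) with k>1 has mode (k−1)θ, so θ = 15.1/(k−1).
Need P(X < 25.3) = 0.95 with θ tied to k this way. Start at k = 2, θ = 15.1: P(X<25.3) ≈ 0.499.
Too low — raise k to concentrate. Iterating converges to k ≈ 11.5.
Then θ = 15.1/(11.5−1) ≈ 1.44.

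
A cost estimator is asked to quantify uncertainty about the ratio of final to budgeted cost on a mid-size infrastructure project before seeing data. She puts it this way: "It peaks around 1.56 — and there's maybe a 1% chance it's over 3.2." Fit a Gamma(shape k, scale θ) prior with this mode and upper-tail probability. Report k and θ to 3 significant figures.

Gamma(k,θ) with k>1 has mode (k−1)θ, so θ = 1.56/(k−1).
Need P(X < 3.2) = 0.99 with θ tied to k this way. Start at k = 2, θ = 1.56: P(X<3.2) ≈ 0.608.
Too low — raise k to concentrate. Iterating converges to k ≈ 10.5.
Then θ = 1.56/(10.5−1) ≈ 0.165.

k ≈ 10.5, θ ≈ 0.165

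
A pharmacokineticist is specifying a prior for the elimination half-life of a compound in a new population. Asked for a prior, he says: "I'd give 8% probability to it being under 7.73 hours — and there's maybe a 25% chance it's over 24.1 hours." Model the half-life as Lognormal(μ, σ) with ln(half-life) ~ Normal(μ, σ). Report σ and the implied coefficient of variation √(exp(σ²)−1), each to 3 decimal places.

σ ≈ 0.547, CV ≈ 0.590

If T ~ Lognormal(μ,σ) then ln T ~ Normal(μ,σ), so the p-quantile of ln T is μ + z_p·σ.
ln(7.73) = 2.045 and ln(24.1) = 3.182; z_{0.08} = -1.405, z_{0.75} = 0.6745.
σ = (3.182 − 2.045)/(0.6745 − (-1.405)) = 0.547.
μ = 2.045 − (-1.405)·0.547 = 2.813.
CV = √(exp(σ²)−1) = √(exp(0.2990)−1) = 0.590.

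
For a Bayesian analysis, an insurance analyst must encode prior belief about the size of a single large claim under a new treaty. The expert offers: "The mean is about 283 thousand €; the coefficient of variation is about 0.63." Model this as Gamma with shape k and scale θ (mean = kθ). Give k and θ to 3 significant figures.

For Gamma(k, scale θ): mean = kθ, variance = kθ², so CV = 1/√k.
CV = 0.63, hence k = 1/CV² = 2.52.
Then θ = mean/k = 283/2.52 = 112.

k ≈ 2.52, θ ≈ 112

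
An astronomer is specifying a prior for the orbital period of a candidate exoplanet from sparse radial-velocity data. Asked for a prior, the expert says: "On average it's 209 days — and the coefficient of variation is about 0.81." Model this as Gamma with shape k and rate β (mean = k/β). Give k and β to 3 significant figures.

k ≈ 1.52, β ≈ 0.00729

For Gamma(k, rate β): mean = k/β, variance = k/β², so CV = 1/√k.
CV = 0.81, hence k = 1/CV² = 1.52.
Then β = k/mean = 1.52/209 = 0.00729.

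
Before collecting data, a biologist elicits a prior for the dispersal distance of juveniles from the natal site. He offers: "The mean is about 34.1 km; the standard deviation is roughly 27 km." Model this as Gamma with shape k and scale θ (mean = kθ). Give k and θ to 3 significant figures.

For Gamma(k, scale θ): mean = kθ, variance = kθ², so CV = 1/√k.
CV = SD/mean = 27/34.1 = 0.7918, hence k = 1/CV² = 1.6.
Then θ = mean/k = 34.1/1.6 = 21.4.

k ≈ 1.6, θ ≈ 21.4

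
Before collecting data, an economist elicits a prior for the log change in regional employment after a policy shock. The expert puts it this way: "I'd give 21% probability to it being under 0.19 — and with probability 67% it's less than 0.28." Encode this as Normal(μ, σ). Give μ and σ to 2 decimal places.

The p-quantile of Normal(μ,σ) is μ + z_p·σ, with z_{0.21} = -0.8064 and z_{0.67} = 0.4399.
Eliminate σ: μ = (z₂·x₁ − z₁·x₂)/(z₂ − z₁) = (0.4399·0.19 − (-0.8064)·0.28)/1.246 = 0.25.
Then σ = (x₂ − x₁)/(z₂ − z₁) = (0.28 − 0.19)/1.246 = 0.07.

μ = 0.25, σ = 0.07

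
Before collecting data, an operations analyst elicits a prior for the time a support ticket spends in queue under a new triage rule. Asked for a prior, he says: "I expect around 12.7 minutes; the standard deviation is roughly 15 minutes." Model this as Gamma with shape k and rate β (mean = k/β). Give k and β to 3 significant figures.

k ≈ 0.717, β ≈ 0.0564

For Gamma(k, rate β): mean = k/β, variance = k/β², so CV = 1/√k.
CV = SD/mean = 15/12.7 = 1.181, hence k = 1/CV² = 0.717.
Then β = k/mean = 0.717/12.7 = 0.0564.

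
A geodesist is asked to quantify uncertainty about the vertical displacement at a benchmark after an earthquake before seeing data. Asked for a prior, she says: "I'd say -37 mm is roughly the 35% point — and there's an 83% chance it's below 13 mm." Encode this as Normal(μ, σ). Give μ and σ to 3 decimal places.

For Normal(μ,σ), the p-quantile is μ + z_p·σ. Here z_{0.35} = -0.3853, z_{0.83} = 0.9542.
So -37 = μ − 0.3853σ and 13 = μ + 0.9542σ.
Subtracting: σ = (13 − -37)/(0.9542 − (-0.3853)) = 37.328.
Then μ = -37 − (-0.3853)·37.328 = -22.617.

μ = -22.617, σ = 37.328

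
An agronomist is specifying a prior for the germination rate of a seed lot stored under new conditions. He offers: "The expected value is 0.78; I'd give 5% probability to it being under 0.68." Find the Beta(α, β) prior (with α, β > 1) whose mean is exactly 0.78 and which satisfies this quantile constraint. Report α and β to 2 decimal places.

α ≈ 40.17, β ≈ 11.33

With mean 0.78 fixed, write α = 0.78s, β = 0.22s where s = α+β.
Need P(θ < 0.68) = 0.05 under Beta(0.78s, 0.22s). Normal approximation: (q−m)/√(m(1−m)/s) ≈ z_{0.05} = -1.64, so s ≈ 0.78·0.22·(-1.64)²/(0.68−0.78)² = 46.4.
At s = 46.4: P(θ<0.68) ≈ 0.059. Adjusting to match 0.05 gives s ≈ 51.49.
So α = 0.78·51.49 ≈ 40.17, β = 0.22·51.49 ≈ 11.33.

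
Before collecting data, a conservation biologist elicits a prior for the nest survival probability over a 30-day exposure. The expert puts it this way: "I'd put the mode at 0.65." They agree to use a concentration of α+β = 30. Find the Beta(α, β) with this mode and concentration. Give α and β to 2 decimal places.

α = 19.20, β = 10.80

For α,β > 1 the Beta mode is (α−1)/(α+β−2). With α+β = 30, the mode is (α−1)/28.
Set (α−1)/28 = 0.65 → α = 1 + 0.65·28 = 19.20.
β = 30 − α = 10.80.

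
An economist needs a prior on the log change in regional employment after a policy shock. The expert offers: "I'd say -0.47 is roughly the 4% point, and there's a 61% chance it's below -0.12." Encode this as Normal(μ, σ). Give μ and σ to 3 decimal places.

μ = -0.168, σ = 0.172

For Normal(μ,σ), the p-quantile is μ + z_p·σ. Here z_{0.04} = -1.751, z_{0.61} = 0.2793.
So -0.47 = μ − 1.751σ and -0.12 = μ + 0.2793σ.
Subtracting: σ = (-0.12 − -0.47)/(0.2793 − (-1.751)) = 0.172.
Then μ = -0.47 − (-1.751)·0.172 = -0.168.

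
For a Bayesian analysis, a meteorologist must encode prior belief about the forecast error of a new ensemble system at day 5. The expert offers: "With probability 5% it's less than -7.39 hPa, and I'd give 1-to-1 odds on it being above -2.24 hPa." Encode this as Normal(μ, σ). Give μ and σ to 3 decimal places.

The p-quantile of Normal(μ,σ) is μ + z_p·σ, with z_{0.05} = -1.645 and z_{0.5} = 0.
Eliminate σ: μ = (z₂·x₁ − z₁·x₂)/(z₂ − z₁) = (0·-7.39 − (-1.645)·-2.24)/1.645 = -2.240.
Then σ = (x₂ − x₁)/(z₂ − z₁) = (-2.24 − -7.39)/1.645 = 3.131.

μ = -2.240, σ = 3.131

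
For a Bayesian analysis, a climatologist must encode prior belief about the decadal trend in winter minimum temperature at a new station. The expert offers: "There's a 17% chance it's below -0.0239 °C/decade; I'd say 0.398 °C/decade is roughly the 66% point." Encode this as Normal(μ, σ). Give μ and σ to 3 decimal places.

For Normal(μ,σ), the p-quantile is μ + z_p·σ. Here z_{0.17} = -0.9542, z_{0.66} = 0.4125.
So -0.0239 = μ − 0.9542σ and 0.398 = μ + 0.4125σ.
Subtracting: σ = (0.398 − -0.0239)/(0.4125 − (-0.9542)) = 0.309.
Then μ = -0.0239 − (-0.9542)·0.309 = 0.271.

μ = 0.271, σ = 0.309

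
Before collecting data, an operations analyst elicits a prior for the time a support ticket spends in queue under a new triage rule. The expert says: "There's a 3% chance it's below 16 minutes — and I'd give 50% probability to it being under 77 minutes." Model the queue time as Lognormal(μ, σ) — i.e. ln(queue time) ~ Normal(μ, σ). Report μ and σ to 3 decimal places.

If T ~ Lognormal(μ,σ) then ln T ~ Normal(μ,σ), so the p-quantile of ln T is μ + z_p·σ.
ln(16) = 2.773 and ln(77) = 4.344; z_{0.03} = -1.881, z_{0.5} = 0.
σ = (4.344 − 2.773)/(0 − (-1.881)) = 0.835.
μ = 2.773 − (-1.881)·0.835 = 4.344.

μ ≈ 4.344, σ ≈ 0.835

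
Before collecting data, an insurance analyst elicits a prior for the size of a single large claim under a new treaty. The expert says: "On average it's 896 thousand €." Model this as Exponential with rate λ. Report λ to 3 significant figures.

Exponential mean = 1/λ, so λ = 1/896.0 = 0.00112.

λ ≈ 0.00112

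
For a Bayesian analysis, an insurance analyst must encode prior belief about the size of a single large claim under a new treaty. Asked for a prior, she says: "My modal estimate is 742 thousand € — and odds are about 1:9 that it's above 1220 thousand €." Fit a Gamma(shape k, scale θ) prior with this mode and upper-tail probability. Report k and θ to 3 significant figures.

k ≈ 8.63, θ ≈ 97.3

Gamma(k,θ) with k>1 has mode (k−1)θ, so θ = 742/(k−1).
Need P(X < 1220) = 0.9 with θ tied to k this way. Start at k = 2, θ = 742: P(X<1220) ≈ 0.489.
Too low — raise k to concentrate. Iterating converges to k ≈ 8.63.
Then θ = 742/(8.63−1) ≈ 97.3.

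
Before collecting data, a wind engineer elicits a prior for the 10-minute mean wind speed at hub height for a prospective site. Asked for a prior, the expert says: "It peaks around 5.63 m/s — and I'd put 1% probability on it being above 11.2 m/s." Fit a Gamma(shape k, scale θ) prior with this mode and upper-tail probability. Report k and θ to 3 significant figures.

k ≈ 11.4, θ ≈ 0.542

Gamma(k,θ) with k>1 has mode (k−1)θ, so θ = 5.63/(k−1).
Need P(X < 11.2) = 0.99 with θ tied to k this way. Start at k = 2, θ = 5.63: P(X<11.2) ≈ 0.591.
Too low — raise k to concentrate. Iterating converges to k ≈ 11.4.
Then θ = 5.63/(11.4−1) ≈ 0.542.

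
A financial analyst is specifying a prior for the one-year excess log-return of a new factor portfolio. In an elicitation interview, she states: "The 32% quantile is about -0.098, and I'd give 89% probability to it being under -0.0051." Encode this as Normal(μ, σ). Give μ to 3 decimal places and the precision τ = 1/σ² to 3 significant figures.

μ = -0.072, τ = 333

For Normal(μ,σ), the p-quantile is μ + z_p·σ. Here z_{0.32} = -0.4677, z_{0.89} = 1.227.
So -0.098 = μ − 0.4677σ and -0.0051 = μ + 1.227σ.
Subtracting: σ = (-0.0051 − -0.098)/(1.227 − (-0.4677)) = 0.055.
Then μ = -0.098 − (-0.4677)·0.055 = -0.072.
Precision τ = 1/σ² = 1/0.05483² = 333.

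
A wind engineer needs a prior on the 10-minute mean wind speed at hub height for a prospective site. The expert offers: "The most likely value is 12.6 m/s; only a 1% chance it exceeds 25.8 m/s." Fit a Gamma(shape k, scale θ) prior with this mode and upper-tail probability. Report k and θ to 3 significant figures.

k ≈ 10.5, θ ≈ 1.32

Gamma(k,θ) with k>1 has mode (k−1)θ, so θ = 12.6/(k−1).
Need P(X < 25.8) = 0.99 with θ tied to k this way. Start at k = 2, θ = 12.6: P(X<25.8) ≈ 0.607.
Too low — raise k to concentrate. Iterating converges to k ≈ 10.5.
Then θ = 12.6/(10.5−1) ≈ 1.32.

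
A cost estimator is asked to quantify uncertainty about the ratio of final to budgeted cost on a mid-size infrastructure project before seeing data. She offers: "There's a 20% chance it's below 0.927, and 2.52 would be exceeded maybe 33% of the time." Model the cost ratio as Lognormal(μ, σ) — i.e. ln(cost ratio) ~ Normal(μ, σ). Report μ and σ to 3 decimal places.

If T ~ Lognormal(μ,σ) then ln T ~ Normal(μ,σ), so the p-quantile of ln T is μ + z_p·σ.
ln(0.927) = -0.0758 and ln(2.52) = 0.9243; z_{0.2} = -0.8416, z_{0.67} = 0.4399.
σ = (0.9243 − -0.0758)/(0.4399 − (-0.8416)) = 0.780.
μ = -0.0758 − (-0.8416)·0.780 = 0.581.

μ ≈ 0.581, σ ≈ 0.780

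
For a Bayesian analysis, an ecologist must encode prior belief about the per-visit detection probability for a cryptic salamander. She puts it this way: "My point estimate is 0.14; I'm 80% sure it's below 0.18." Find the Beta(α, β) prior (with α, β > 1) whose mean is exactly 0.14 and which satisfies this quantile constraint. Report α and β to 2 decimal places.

With mean 0.14 fixed, write α = 0.14s, β = 0.86s where s = α+β.
Need P(θ < 0.18) = 0.8 under Beta(0.14s, 0.86s). Normal approximation: (q−m)/√(m(1−m)/s) ≈ z_{0.8} = 0.842, so s ≈ 0.14·0.86·(0.842)²/(0.18−0.14)² = 53.3.
At s = 53.3: P(θ<0.18) ≈ 0.809. Adjusting to match 0.8 gives s ≈ 48.35.
So α = 0.14·48.35 ≈ 6.77, β = 0.86·48.35 ≈ 41.58.

α ≈ 6.77, β ≈ 41.58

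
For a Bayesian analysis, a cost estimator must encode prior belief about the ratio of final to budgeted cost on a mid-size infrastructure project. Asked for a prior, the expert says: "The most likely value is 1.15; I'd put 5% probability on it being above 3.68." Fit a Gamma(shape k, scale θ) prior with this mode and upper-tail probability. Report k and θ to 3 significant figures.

k ≈ 2.94, θ ≈ 0.593

Gamma(k,θ) with k>1 has mode (k−1)θ, so θ = 1.15/(k−1).
Need P(X < 3.68) = 0.95 with θ tied to k this way. Start at k = 2, θ = 1.15: P(X<3.68) ≈ 0.829.
Too low — raise k to concentrate. Iterating converges to k ≈ 2.94.
Then θ = 1.15/(2.94−1) ≈ 0.593.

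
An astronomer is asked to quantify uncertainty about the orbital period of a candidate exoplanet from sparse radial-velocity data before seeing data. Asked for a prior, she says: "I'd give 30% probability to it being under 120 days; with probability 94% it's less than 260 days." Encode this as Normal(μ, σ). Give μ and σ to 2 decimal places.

For Normal(μ,σ), the p-quantile is μ + z_p·σ. Here z_{0.3} = -0.5244, z_{0.94} = 1.555.
So 120 = μ − 0.5244σ and 260 = μ + 1.555σ.
Subtracting: σ = (260 − 120)/(1.555 − (-0.5244)) = 67.33.
Then μ = 120 − (-0.5244)·67.33 = 155.31.

μ = 155.31, σ = 67.33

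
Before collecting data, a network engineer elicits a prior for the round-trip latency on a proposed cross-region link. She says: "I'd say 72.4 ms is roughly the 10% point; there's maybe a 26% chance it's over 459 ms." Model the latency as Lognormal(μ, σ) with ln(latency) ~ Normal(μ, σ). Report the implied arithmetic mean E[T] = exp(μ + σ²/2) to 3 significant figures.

E[T] ≈ 392 ms

If T ~ Lognormal(μ,σ) then ln T ~ Normal(μ,σ), so the p-quantile of ln T is μ + z_p·σ.
ln(72.4) = 4.282 and ln(459) = 6.129; z_{0.1} = -1.282, z_{0.74} = 0.6433.
σ = (6.129 − 4.282)/(0.6433 − (-1.282)) = 0.959.
μ = 4.282 − (-1.282)·0.959 = 5.512.
E[T] = exp(μ + σ²/2) = exp(5.512 + 0.4603) = 392 ms.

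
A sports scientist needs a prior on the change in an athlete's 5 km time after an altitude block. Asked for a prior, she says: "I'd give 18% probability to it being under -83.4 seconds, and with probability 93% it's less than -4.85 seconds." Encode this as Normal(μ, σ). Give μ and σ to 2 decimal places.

μ = -53.33, σ = 32.85

The p-quantile of Normal(μ,σ) is μ + z_p·σ, with z_{0.18} = -0.9154 and z_{0.93} = 1.476.
Eliminate σ: μ = (z₂·x₁ − z₁·x₂)/(z₂ − z₁) = (1.476·-83.4 − (-0.9154)·-4.85)/2.391 = -53.33.
Then σ = (x₂ − x₁)/(z₂ − z₁) = (-4.85 − -83.4)/2.391 = 32.85.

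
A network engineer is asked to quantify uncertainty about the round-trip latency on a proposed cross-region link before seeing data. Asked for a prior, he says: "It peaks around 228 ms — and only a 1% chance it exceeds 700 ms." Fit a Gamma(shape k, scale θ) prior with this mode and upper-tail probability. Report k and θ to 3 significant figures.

Gamma(k,θ) with k>1 has mode (k−1)θ, so θ = 228/(k−1).
Need P(X < 700) = 0.99 with θ tied to k this way. Start at k = 2, θ = 228: P(X<700) ≈ 0.811.
Too low — raise k to concentrate. Iterating converges to k ≈ 4.56.
Then θ = 228/(4.56−1) ≈ 64.1.

k ≈ 4.56, θ ≈ 64.1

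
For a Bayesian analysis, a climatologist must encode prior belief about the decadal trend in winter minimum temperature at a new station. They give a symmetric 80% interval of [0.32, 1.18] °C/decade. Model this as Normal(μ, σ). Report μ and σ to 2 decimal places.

A symmetric 80% interval runs μ ± z·σ with z = 1.282.
Half-width = 0.43, so σ = 0.43/1.282 = 0.34.
μ is the interval midpoint, 0.75.

μ = 0.75, σ = 0.34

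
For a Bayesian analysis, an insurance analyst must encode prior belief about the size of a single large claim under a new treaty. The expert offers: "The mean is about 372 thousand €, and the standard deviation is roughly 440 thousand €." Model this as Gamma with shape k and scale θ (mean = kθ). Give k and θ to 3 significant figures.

For Gamma(k, scale θ): mean = kθ, variance = kθ², so CV = 1/√k.
CV = SD/mean = 440/372 = 1.183, hence k = 1/CV² = 0.715.
Then θ = mean/k = 372/0.715 = 520.

k ≈ 0.715, θ ≈ 520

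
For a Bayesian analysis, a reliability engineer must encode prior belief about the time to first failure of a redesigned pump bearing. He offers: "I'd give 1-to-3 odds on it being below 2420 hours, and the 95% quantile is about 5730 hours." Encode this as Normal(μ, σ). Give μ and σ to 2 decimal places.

For Normal(μ,σ), the p-quantile is μ + z_p·σ. Here z_{0.25} = -0.6745, z_{0.95} = 1.645.
So 2420 = μ − 0.6745σ and 5730 = μ + 1.645σ.
Subtracting: σ = (5730 − 2420)/(1.645 − (-0.6745)) = 1427.13.
Then μ = 2420 − (-0.6745)·1427.13 = 3382.58.

μ = 3382.58, σ = 1427.13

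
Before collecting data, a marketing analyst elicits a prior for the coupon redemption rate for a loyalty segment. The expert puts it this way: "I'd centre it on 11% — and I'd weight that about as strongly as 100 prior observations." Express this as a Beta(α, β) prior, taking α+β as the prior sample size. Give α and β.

Under the effective-sample-size interpretation, Beta(α, β) has prior mean α/(α+β) and prior sample size α+β.
So α+β = 100 and α/(α+β) = 0.11, giving α = 0.11·100 = 11 and β = 100 − 11 = 89.

α = 11, β = 89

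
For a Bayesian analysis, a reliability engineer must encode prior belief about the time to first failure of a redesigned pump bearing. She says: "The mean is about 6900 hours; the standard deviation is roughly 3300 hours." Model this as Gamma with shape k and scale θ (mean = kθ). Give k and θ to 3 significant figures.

For Gamma(k, scale θ): mean = kθ, variance = kθ², so CV = 1/√k.
CV = SD/mean = 3300/6900 = 0.4783, hence k = 1/CV² = 4.37.
Then θ = mean/k = 6900/4.37 = 1580.

k ≈ 4.37, θ ≈ 1580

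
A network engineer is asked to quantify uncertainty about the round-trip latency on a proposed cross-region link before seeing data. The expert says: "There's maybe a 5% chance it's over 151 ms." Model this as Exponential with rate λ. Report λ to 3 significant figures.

P(T > 151.0) = e^(−λ·151.0) = 0.05, so λ = −ln(0.05)/151.0 = 0.0198.

λ ≈ 0.0198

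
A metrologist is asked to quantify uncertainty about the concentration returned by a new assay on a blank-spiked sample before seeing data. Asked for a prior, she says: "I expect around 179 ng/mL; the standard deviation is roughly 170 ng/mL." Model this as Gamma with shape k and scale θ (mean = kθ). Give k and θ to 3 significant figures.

For Gamma(k, scale θ): mean = kθ, variance = kθ², so CV = 1/√k.
CV = SD/mean = 170/179 = 0.9497, hence k = 1/CV² = 1.11.
Then θ = mean/k = 179/1.11 = 161.

k ≈ 1.11, θ ≈ 161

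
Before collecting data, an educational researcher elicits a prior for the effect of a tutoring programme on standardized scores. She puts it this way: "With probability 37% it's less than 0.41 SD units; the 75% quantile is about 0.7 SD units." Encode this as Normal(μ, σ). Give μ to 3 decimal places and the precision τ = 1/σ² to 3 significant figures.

μ = 0.506, τ = 12

The p-quantile of Normal(μ,σ) is μ + z_p·σ, with z_{0.37} = -0.3319 and z_{0.75} = 0.6745.
Eliminate σ: μ = (z₂·x₁ − z₁·x₂)/(z₂ − z₁) = (0.6745·0.41 − (-0.3319)·0.7)/1.006 = 0.506.
Then σ = (x₂ − x₁)/(z₂ − z₁) = (0.7 − 0.41)/1.006 = 0.288.
Precision τ = 1/σ² = 1/0.2882² = 12.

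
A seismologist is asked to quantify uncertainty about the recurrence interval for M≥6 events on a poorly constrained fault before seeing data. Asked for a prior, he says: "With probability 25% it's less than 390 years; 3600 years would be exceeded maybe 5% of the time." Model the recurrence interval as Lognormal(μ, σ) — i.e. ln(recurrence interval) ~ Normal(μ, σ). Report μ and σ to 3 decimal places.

If T ~ Lognormal(μ,σ) then ln T ~ Normal(μ,σ), so the p-quantile of ln T is μ + z_p·σ.
ln(390) = 5.966 and ln(3600) = 8.189; z_{0.25} = -0.6745, z_{0.95} = 1.645.
σ = (8.189 − 5.966)/(1.645 − (-0.6745)) = 0.958.
μ = 5.966 − (-0.6745)·0.958 = 6.612.

μ ≈ 6.612, σ ≈ 0.958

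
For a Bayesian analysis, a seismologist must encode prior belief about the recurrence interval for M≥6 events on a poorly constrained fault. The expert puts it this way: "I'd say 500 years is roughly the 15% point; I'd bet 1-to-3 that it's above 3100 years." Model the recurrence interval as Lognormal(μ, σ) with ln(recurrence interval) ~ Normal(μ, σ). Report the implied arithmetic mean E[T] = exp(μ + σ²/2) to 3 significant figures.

If T ~ Lognormal(μ,σ) then ln T ~ Normal(μ,σ), so the p-quantile of ln T is μ + z_p·σ.
ln(500) = 6.215 and ln(3100) = 8.039; z_{0.15} = -1.036, z_{0.75} = 0.6745.
σ = (8.039 − 6.215)/(0.6745 − (-1.036)) = 1.066.
μ = 6.215 − (-1.036)·1.066 = 7.320.
E[T] = exp(μ + σ²/2) = exp(7.320 + 0.5686) = 2670 years.

E[T] ≈ 2670 years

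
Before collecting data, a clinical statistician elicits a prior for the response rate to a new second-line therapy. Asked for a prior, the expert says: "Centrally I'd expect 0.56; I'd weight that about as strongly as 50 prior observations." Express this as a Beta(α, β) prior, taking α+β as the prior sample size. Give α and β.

Under the effective-sample-size interpretation, Beta(α, β) has prior mean α/(α+β) and prior sample size α+β.
So α+β = 50 and α/(α+β) = 0.56, giving α = 0.56·50 = 28 and β = 50 − 28 = 22.

α = 28, β = 22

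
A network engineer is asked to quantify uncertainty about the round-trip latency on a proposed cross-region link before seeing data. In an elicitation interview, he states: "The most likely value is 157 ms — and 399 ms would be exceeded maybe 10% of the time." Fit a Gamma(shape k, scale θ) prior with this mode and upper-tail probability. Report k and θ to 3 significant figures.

k ≈ 3.21, θ ≈ 71.2

Gamma(k,θ) with k>1 has mode (k−1)θ, so θ = 157/(k−1).
Need P(X < 399) = 0.9 with θ tied to k this way. Start at k = 2, θ = 157: P(X<399) ≈ 0.721.
Too low — raise k to concentrate. Iterating converges to k ≈ 3.21.
Then θ = 157/(3.21−1) ≈ 71.2.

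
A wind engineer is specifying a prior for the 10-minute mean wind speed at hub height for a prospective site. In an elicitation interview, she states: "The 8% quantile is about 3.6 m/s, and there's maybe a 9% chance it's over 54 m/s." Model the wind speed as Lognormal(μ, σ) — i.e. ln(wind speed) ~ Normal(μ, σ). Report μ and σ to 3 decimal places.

μ ≈ 2.667, σ ≈ 0.986

If T ~ Lognormal(μ,σ) then ln T ~ Normal(μ,σ), so the p-quantile of ln T is μ + z_p·σ.
ln(3.6) = 1.281 and ln(54) = 3.989; z_{0.08} = -1.405, z_{0.91} = 1.341.
σ = (3.989 − 1.281)/(1.341 − (-1.405)) = 0.986.
μ = 1.281 − (-1.405)·0.986 = 2.667.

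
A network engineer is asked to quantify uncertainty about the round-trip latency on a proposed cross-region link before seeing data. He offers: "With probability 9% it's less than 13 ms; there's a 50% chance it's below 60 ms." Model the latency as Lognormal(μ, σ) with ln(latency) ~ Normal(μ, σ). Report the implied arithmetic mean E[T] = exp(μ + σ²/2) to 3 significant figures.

E[T] ≈ 115 ms

If T ~ Lognormal(μ,σ) then ln T ~ Normal(μ,σ), so the p-quantile of ln T is μ + z_p·σ.
ln(13) = 2.565 and ln(60) = 4.094; z_{0.09} = -1.341, z_{0.5} = 0.
σ = (4.094 − 2.565)/(0 − (-1.341)) = 1.141.
μ = 2.565 − (-1.341)·1.141 = 4.094.
E[T] = exp(μ + σ²/2) = exp(4.094 + 0.6506) = 115 ms.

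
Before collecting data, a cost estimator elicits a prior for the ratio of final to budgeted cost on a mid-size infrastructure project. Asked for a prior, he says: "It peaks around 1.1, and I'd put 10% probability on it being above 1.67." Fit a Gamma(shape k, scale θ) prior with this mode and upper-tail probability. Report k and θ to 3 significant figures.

Gamma(k,θ) with k>1 has mode (k−1)θ, so θ = 1.1/(k−1).
Need P(X < 1.67) = 0.9 with θ tied to k this way. Start at k = 2, θ = 1.1: P(X<1.67) ≈ 0.448.
Too low — raise k to concentrate. Iterating converges to k ≈ 11.7.
Then θ = 1.1/(11.7−1) ≈ 0.103.

k ≈ 11.7, θ ≈ 0.103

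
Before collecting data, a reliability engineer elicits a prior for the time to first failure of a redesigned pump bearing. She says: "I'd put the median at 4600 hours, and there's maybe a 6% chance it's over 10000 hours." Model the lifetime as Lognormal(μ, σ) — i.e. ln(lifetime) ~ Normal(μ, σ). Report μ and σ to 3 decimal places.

If T ~ Lognormal(μ,σ) then ln T ~ Normal(μ,σ), so the p-quantile of ln T is μ + z_p·σ.
ln(4600) = 8.434 and ln(10000) = 9.21; z_{0.5} = 0, z_{0.94} = 1.555.
σ = (9.21 − 8.434)/(1.555 − (0)) = 0.499.
μ = 8.434 − (0)·0.499 = 8.434.

μ ≈ 8.434, σ ≈ 0.499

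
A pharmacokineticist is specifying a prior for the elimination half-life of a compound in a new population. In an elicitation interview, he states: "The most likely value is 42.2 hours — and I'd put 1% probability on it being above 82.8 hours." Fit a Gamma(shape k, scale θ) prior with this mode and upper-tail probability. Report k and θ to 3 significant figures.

k ≈ 11.9, θ ≈ 3.89

Gamma(k,θ) with k>1 has mode (k−1)θ, so θ = 42.2/(k−1).
Need P(X < 82.8) = 0.99 with θ tied to k this way. Start at k = 2, θ = 42.2: P(X<82.8) ≈ 0.584.
Too low — raise k to concentrate. Iterating converges to k ≈ 11.9.
Then θ = 42.2/(11.9−1) ≈ 3.89.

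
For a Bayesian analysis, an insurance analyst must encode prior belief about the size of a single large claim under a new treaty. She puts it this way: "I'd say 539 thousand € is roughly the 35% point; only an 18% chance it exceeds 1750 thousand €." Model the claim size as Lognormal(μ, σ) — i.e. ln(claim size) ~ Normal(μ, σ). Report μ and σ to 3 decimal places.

If T ~ Lognormal(μ,σ) then ln T ~ Normal(μ,σ), so the p-quantile of ln T is μ + z_p·σ.
ln(539) = 6.29 and ln(1750) = 7.467; z_{0.35} = -0.3853, z_{0.82} = 0.9154.
σ = (7.467 − 6.29)/(0.9154 − (-0.3853)) = 0.905.
μ = 6.29 − (-0.3853)·0.905 = 6.639.

μ ≈ 6.639, σ ≈ 0.905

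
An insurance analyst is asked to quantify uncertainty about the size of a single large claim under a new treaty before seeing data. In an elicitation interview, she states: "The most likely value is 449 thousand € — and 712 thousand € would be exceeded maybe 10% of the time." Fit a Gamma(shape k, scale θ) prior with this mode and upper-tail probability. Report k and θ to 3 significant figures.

k ≈ 9.83, θ ≈ 50.9

Gamma(k,θ) with k>1 has mode (k−1)θ, so θ = 449/(k−1).
Need P(X < 712) = 0.9 with θ tied to k this way. Start at k = 2, θ = 449: P(X<712) ≈ 0.470.
Too low — raise k to concentrate. Iterating converges to k ≈ 9.83.
Then θ = 449/(9.83−1) ≈ 50.9.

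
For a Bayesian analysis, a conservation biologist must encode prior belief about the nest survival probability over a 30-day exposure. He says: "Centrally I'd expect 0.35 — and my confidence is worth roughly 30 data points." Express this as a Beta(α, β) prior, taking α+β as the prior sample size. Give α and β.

α = 10.5, β = 19.5

Under the effective-sample-size interpretation, Beta(α, β) has prior mean α/(α+β) and prior sample size α+β.
So α+β = 30 and α/(α+β) = 0.35, giving α = 0.35·30 = 10.5 and β = 30 − 10.5 = 19.5.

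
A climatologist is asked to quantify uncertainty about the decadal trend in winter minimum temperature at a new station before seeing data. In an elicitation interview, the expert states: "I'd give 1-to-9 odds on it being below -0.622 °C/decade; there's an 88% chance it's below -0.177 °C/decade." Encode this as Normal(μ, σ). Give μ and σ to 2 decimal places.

μ = -0.39, σ = 0.18

The p-quantile of Normal(μ,σ) is μ + z_p·σ, with z_{0.1} = -1.282 and z_{0.88} = 1.175.
Eliminate σ: μ = (z₂·x₁ − z₁·x₂)/(z₂ − z₁) = (1.175·-0.622 − (-1.282)·-0.177)/2.457 = -0.39.
Then σ = (x₂ − x₁)/(z₂ − z₁) = (-0.177 − -0.622)/2.457 = 0.18.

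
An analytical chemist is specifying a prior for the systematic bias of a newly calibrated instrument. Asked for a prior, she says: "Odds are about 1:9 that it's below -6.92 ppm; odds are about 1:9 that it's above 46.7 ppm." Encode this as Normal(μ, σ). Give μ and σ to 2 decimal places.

The p-quantile of Normal(μ,σ) is μ + z_p·σ, with z_{0.1} = -1.282 and z_{0.9} = 1.282.
Eliminate σ: μ = (z₂·x₁ − z₁·x₂)/(z₂ − z₁) = (1.282·-6.92 − (-1.282)·46.7)/2.563 = 19.89.
Then σ = (x₂ − x₁)/(z₂ − z₁) = (46.7 − -6.92)/2.563 = 20.92.

μ = 19.89, σ = 20.92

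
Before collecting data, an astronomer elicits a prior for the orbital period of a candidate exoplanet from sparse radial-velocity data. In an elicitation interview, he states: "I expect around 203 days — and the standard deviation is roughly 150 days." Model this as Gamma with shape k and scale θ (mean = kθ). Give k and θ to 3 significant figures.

For Gamma(k, scale θ): mean = kθ, variance = kθ², so CV = 1/√k.
CV = SD/mean = 150/203 = 0.7389, hence k = 1/CV² = 1.83.
Then θ = mean/k = 203/1.83 = 111.

k ≈ 1.83, θ ≈ 111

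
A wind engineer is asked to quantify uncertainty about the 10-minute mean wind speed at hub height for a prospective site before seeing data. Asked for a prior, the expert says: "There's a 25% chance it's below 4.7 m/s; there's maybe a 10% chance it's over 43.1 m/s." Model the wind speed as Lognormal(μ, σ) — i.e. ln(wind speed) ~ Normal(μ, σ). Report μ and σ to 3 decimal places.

If T ~ Lognormal(μ,σ) then ln T ~ Normal(μ,σ), so the p-quantile of ln T is μ + z_p·σ.
ln(4.7) = 1.548 and ln(43.1) = 3.764; z_{0.25} = -0.6745, z_{0.9} = 1.282.
σ = (3.764 − 1.548)/(1.282 − (-0.6745)) = 1.133.
μ = 1.548 − (-0.6745)·1.133 = 2.312.

μ ≈ 2.312, σ ≈ 1.133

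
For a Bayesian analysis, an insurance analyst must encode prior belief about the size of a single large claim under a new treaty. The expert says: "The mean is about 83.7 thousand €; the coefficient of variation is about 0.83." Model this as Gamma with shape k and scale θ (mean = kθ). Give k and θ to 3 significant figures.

For Gamma(k, scale θ): mean = kθ, variance = kθ², so CV = 1/√k.
CV = 0.83, hence k = 1/CV² = 1.45.
Then θ = mean/k = 83.7/1.45 = 57.7.

k ≈ 1.45, θ ≈ 57.7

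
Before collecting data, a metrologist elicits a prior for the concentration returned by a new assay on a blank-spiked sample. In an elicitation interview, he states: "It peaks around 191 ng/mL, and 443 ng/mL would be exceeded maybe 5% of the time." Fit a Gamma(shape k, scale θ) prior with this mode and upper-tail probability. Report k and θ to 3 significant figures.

k ≈ 4.87, θ ≈ 49.4

Gamma(k,θ) with k>1 has mode (k−1)θ, so θ = 191/(k−1).
Need P(X < 443) = 0.95 with θ tied to k this way. Start at k = 2, θ = 191: P(X<443) ≈ 0.674.
Too low — raise k to concentrate. Iterating converges to k ≈ 4.87.
Then θ = 191/(4.87−1) ≈ 49.4.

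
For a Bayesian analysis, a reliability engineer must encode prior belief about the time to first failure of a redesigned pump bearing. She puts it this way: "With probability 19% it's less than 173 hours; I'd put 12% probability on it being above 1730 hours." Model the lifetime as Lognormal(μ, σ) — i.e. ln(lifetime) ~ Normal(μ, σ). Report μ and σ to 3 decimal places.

If T ~ Lognormal(μ,σ) then ln T ~ Normal(μ,σ), so the p-quantile of ln T is μ + z_p·σ.
ln(173) = 5.153 and ln(1730) = 7.456; z_{0.19} = -0.8779, z_{0.88} = 1.175.
σ = (7.456 − 5.153)/(1.175 − (-0.8779)) = 1.122.
μ = 5.153 − (-0.8779)·1.122 = 6.138.

μ ≈ 6.138, σ ≈ 1.122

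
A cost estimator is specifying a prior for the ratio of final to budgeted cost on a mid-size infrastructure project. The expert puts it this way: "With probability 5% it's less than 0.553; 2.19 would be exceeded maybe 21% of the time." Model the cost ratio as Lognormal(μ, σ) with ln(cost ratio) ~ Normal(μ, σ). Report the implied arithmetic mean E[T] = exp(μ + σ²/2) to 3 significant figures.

E[T] ≈ 1.63

If T ~ Lognormal(μ,σ) then ln T ~ Normal(μ,σ), so the p-quantile of ln T is μ + z_p·σ.
ln(0.553) = -0.5924 and ln(2.19) = 0.7839; z_{0.05} = -1.645, z_{0.79} = 0.8064.
σ = (0.7839 − -0.5924)/(0.8064 − (-1.645)) = 0.561.
μ = -0.5924 − (-1.645)·0.561 = 0.331.
E[T] = exp(μ + σ²/2) = exp(0.331 + 0.1576) = 1.63.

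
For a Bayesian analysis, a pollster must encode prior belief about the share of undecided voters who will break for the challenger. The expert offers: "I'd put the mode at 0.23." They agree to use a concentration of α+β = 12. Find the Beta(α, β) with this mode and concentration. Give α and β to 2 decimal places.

α = 3.30, β = 8.70

For α,β > 1 the Beta mode is (α−1)/(α+β−2). With α+β = 12, the mode is (α−1)/10.
Set (α−1)/10 = 0.23 → α = 1 + 0.23·10 = 3.30.
β = 12 − α = 8.70.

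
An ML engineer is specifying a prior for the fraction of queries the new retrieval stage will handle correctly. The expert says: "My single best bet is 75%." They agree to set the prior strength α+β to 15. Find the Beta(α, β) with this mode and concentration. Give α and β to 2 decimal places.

For α,β > 1 the Beta mode is (α−1)/(α+β−2). With α+β = 15, the mode is (α−1)/13.
Set (α−1)/13 = 0.75 → α = 1 + 0.75·13 = 10.75.
β = 15 − α = 4.25.

α = 10.75, β = 4.25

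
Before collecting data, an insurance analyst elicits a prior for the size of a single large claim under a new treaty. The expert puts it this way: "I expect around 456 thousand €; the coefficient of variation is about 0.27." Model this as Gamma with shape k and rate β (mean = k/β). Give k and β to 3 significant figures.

For Gamma(k, rate β): mean = k/β, variance = k/β², so CV = 1/√k.
CV = 0.27, hence k = 1/CV² = 13.7.
Then β = k/mean = 13.7/456 = 0.0301.

k ≈ 13.7, β ≈ 0.0301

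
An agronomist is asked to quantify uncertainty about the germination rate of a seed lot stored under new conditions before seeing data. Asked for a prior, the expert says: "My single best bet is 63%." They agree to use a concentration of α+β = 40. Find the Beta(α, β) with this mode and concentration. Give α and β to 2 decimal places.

For α,β > 1 the Beta mode is (α−1)/(α+β−2). With α+β = 40, the mode is (α−1)/38.
Set (α−1)/38 = 0.63 → α = 1 + 0.63·38 = 24.94.
β = 40 − α = 15.06.

α = 24.94, β = 15.06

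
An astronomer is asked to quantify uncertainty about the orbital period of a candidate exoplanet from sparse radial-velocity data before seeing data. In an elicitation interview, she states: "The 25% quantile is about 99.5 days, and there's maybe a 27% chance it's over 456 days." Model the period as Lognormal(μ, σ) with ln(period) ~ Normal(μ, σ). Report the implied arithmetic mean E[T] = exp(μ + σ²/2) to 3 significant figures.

If T ~ Lognormal(μ,σ) then ln T ~ Normal(μ,σ), so the p-quantile of ln T is μ + z_p·σ.
ln(99.5) = 4.6 and ln(456) = 6.122; z_{0.25} = -0.6745, z_{0.73} = 0.6128.
σ = (6.122 − 4.6)/(0.6128 − (-0.6745)) = 1.183.
μ = 4.6 − (-0.6745)·1.183 = 5.398.
E[T] = exp(μ + σ²/2) = exp(5.398 + 0.6992) = 445 days.

E[T] ≈ 445 days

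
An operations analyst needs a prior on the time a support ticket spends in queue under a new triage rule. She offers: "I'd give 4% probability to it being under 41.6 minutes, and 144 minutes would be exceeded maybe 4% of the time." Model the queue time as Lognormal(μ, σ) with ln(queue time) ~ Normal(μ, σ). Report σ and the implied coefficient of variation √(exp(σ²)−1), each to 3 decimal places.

If T ~ Lognormal(μ,σ) then ln T ~ Normal(μ,σ), so the p-quantile of ln T is μ + z_p·σ.
ln(41.6) = 3.728 and ln(144) = 4.97; z_{0.04} = -1.751, z_{0.96} = 1.751.
σ = (4.97 − 3.728)/(1.751 − (-1.751)) = 0.355.
μ = 3.728 − (-1.751)·0.355 = 4.349.
CV = √(exp(σ²)−1) = √(exp(0.1258)−1) = 0.366.

σ ≈ 0.355, CV ≈ 0.366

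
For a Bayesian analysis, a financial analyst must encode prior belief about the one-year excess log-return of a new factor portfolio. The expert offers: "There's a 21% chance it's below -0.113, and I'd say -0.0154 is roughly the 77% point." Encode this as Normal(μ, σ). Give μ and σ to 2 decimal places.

The p-quantile of Normal(μ,σ) is μ + z_p·σ, with z_{0.21} = -0.8064 and z_{0.77} = 0.7388.
Eliminate σ: μ = (z₂·x₁ − z₁·x₂)/(z₂ − z₁) = (0.7388·-0.113 − (-0.8064)·-0.0154)/1.545 = -0.06.
Then σ = (x₂ − x₁)/(z₂ − z₁) = (-0.0154 − -0.113)/1.545 = 0.06.

μ = -0.06, σ = 0.06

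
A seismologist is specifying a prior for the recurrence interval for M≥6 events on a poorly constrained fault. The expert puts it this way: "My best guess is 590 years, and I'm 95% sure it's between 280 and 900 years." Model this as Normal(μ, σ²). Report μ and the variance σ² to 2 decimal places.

μ = 590.00, σ² = 25016.54

A symmetric 95% interval runs μ ± z·σ with z = 1.96.
Half-width = 310, so σ = 310/1.96 = 158.166 and σ² = 25016.54.
μ is the stated best guess, 590.00.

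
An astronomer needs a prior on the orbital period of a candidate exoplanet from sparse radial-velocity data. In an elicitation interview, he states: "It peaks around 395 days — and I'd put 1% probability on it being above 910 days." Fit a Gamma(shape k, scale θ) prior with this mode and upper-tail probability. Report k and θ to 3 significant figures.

k ≈ 7.86, θ ≈ 57.6

Gamma(k,θ) with k>1 has mode (k−1)θ, so θ = 395/(k−1).
Need P(X < 910) = 0.99 with θ tied to k this way. Start at k = 2, θ = 395: P(X<910) ≈ 0.670.
Too low — raise k to concentrate. Iterating converges to k ≈ 7.86.
Then θ = 395/(7.86−1) ≈ 57.6.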